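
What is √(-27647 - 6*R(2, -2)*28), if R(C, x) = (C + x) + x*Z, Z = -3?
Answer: I*√28655 ≈ 169.28*I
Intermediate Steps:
R(C, x) = C - 2*x (R(C, x) = (C + x) + x*(-3) = (C + x) - 3*x = C - 2*x)
√(-27647 - 6*R(2, -2)*28) = √(-27647 - 6*(2 - 2*(-2))*28) = √(-27647 - 6*(2 + 4)*28) = √(-27647 - 6*6*28) = √(-27647 - 36*28) = √(-27647 - 1008) = √(-28655) = I*√28655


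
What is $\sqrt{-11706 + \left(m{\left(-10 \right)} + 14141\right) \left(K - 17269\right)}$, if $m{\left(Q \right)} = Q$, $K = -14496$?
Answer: $i \sqrt{448882921} \approx 21187.0 i$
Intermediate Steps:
$\sqrt{-11706 + \left(m{\left(-10 \right)} + 14141\right) \left(K - 17269\right)} = \sqrt{-11706 + \left(-10 + 14141\right) \left(-14496 - 17269\right)} = \sqrt{-11706 + 14131 \left(-31765\right)} = \sqrt{-11706 - 448871215} = \sqrt{-448882921} = i \sqrt{448882921}$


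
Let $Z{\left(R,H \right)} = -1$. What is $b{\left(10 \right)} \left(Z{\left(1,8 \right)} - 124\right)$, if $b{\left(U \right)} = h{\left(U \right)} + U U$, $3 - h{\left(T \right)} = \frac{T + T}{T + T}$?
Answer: $-12750$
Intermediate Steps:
$h{\left(T \right)} = 2$ ($h{\left(T \right)} = 3 - \frac{T + T}{T + T} = 3 - \frac{2 T}{2 T} = 3 - 2 T \frac{1}{2 T} = 3 - 1 = 2$)
$b{\left(U \right)} = 2 + U^{2}$ ($b{\left(U \right)} = 2 + U U = 2 + U^{2}$)
$b{\left(10 \right)} \left(Z{\left(1,8 \right)} - 124\right) = \left(2 + 10^{2}\right) \left(-1 - 124\right) = \left(2 + 100\right) \left(-125\right) = 102 \left(-125\right) = -12750$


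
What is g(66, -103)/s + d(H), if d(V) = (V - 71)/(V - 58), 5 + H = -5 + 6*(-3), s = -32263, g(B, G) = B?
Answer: 289851/252238 ≈ 1.1491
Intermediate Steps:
H = -28 (H = -5 + (-5 + 6*(-3)) = -5 + (-5 - 18) = -5 - 23 = -28)
d(V) = (-71 + V)/(-58 + V)
g(66, -103)/s + d(H) = 66/(-32263) + (-71 - 28)/(-58 - 28) = 66*(-1/32263) - 99/(-86) = -6/2933 - 1/86*(-99) = -6/2933 + 99/86 = 289851/252238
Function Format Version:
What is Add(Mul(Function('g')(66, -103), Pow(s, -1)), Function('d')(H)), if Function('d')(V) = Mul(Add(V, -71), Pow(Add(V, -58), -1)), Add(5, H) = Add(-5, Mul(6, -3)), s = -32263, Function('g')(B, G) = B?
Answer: Rational(289851, 252238) ≈ 1.1491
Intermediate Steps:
H = -28 (H = Add(-5, Add(-5, Mul(6, -3))) = Add(-5, Add(-5, -18)) = Add(-5, -23) = -28)
Function('d')(V) = Mul(Pow(Add(-58, V), -1), Add(-71, V)) (Function('d')(V) = Mul(Add(-71, V), Pow(Add(-58, V), -1)) = Mul(Pow(Add(-58, V), -1), Add(-71, V)))
Add(Mul(Function('g')(66, -103), Pow(s, -1)), Function('d')(H)) = Add(Mul(66, Pow(-32263, -1)), Mul(Pow(Add(-58, -28), -1), Add(-71, -28))) = Add(Mul(66, Rational(-1, 32263)), Mul(Pow(-86, -1), -99)) = Add(Rational(-6, 2933), Mul(Rational(-1, 86), -99)) = Add(Rational(-6, 2933), Rational(99, 86)) = Rational(289851, 252238)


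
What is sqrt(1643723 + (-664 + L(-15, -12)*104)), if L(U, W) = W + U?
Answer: sqrt(1640251) ≈ 1280.7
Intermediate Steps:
L(U, W) = U + W
sqrt(1643723 + (-664 + L(-15, -12)*104)) = sqrt(1643723 + (-664 + (-15 - 12)*104)) = sqrt(1643723 + (-664 - 27*104)) = sqrt(1643723 + (-664 - 2808)) = sqrt(1643723 - 3472) = sqrt(1640251)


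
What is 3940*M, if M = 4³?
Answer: 252160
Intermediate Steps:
M = 64
3940*M = 3940*64 = 252160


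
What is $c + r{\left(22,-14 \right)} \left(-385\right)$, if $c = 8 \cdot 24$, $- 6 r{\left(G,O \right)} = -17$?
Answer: $- \frac{5393}{6} \approx -898.83$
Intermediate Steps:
$r{\left(G,O \right)} = \frac{17}{6}$ ($r{\left(G,O \right)} = \left(- \frac{1}{6}\right) \left(-17\right) = \frac{17}{6}$)
$c = 192$
$c + r{\left(22,-14 \right)} \left(-385\right) = 192 + \frac{17}{6} \left(-385\right) = 192 - \frac{6545}{6} = - \frac{5393}{6}$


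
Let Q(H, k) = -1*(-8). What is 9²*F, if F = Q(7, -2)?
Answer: 648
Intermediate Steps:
Q(H, k) = 8
F = 8
9²*F = 9²*8 = 81*8 = 648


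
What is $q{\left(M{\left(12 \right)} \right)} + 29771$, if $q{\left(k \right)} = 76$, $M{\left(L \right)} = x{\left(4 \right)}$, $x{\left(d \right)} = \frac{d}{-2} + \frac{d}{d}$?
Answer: $29847$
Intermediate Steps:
$x{\left(d \right)} = 1 - \frac{d}{2}$ ($x{\left(d \right)} = d \left(- \frac{1}{2}\right) + 1 = - \frac{d}{2} + 1 = 1 - \frac{d}{2}$)
$M{\left(L \right)} = -1$ ($M{\left(L \right)} = 1 - 2 = -1$)
$q{\left(M{\left(12 \right)} \right)} + 29771 = 76 + 29771 = 29847$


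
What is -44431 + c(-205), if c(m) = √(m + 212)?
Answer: -44431 + √7 ≈ -44428.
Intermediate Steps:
c(m) = √(212 + m)
-44431 + c(-205) = -44431 + √(212 - 205) = -44431 + √7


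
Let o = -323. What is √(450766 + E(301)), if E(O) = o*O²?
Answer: I*√28813357 ≈ 5367.8*I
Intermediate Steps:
E(O) = -323*O²
√(450766 + E(301)) = √(450766 - 323*301²) = √(450766 - 323*90601) = √(450766 - 29264123) = √(-28813357) = I*√28813357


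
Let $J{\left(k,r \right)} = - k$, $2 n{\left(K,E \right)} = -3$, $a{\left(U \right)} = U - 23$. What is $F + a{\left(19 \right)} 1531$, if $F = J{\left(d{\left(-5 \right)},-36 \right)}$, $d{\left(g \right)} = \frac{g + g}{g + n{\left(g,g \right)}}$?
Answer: $- \frac{79632}{13} \approx -6125.5$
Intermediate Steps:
$a{\left(U \right)} = -23 + U$
$n{\left(K,E \right)} = - \frac{3}{2}$ ($n{\left(K,E \right)} = \frac{1}{2} \left(-3\right) = - \frac{3}{2}$)
$d{\left(g \right)} = \frac{2 g}{- \frac{3}{2} + g}$ ($d{\left(g \right)} = \frac{g + g}{g - \frac{3}{2}} = \frac{2 g}{- \frac{3}{2} + g}$)
$F = - \frac{20}{13}$ ($F = - \frac{4 \left(-5\right)}{-3 + 2 \left(-5\right)} = - \frac{4 \left(-5\right)}{-3 - 10} = - \frac{4 \left(-5\right)}{-13} = - \frac{4 \left(-5\right) \left(-1\right)}{13} = \left(-1\right) \frac{20}{13} = - \frac{20}{13} \approx -1.5385$)
$F + a{\left(19 \right)} 1531 = - \frac{20}{13} + \left(-23 + 19\right) 1531 = - \frac{20}{13} - 6124 = - \frac{79632}{13}$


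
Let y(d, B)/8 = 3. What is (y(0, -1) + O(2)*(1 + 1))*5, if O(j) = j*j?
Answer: 160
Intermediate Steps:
y(d, B) = 24 (y(d, B) = 8*3 = 24)
O(j) = j²
(y(0, -1) + O(2)*(1 + 1))*5 = (24 + 2²*(1 + 1))*5 = (24 + 4*2)*5 = (24 + 8)*5 = 32*5 = 160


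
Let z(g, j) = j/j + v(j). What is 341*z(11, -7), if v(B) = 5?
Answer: 2046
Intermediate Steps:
z(g, j) = 6 (z(g, j) = j/j + 5 = 1 + 5 = 6)
341*z(11, -7) = 341*6 = 2046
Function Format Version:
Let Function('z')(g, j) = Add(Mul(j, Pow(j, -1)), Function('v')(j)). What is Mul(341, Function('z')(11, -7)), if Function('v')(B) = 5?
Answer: 2046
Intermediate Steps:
Function('z')(g, j) = 6 (Function('z')(g, j) = Add(Mul(j, Pow(j, -1)), 5) = Add(1, 5) = 6)
Mul(341, Function('z')(11, -7)) = Mul(341, 6) = 2046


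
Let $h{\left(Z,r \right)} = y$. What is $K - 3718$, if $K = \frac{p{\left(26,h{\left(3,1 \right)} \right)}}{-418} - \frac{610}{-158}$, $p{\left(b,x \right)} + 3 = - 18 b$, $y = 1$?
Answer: $- \frac{122611097}{33022} \approx -3713.0$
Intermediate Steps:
$h{\left(Z,r \right)} = 1$
$p{\left(b,x \right)} = -3 - 18 b$
$K = \frac{164699}{33022}$ ($K = \frac{-3 - 468}{-418} - \frac{610}{-158} = \left(-3 - 468\right) \left(- \frac{1}{418}\right) - - \frac{305}{79} = \left(-471\right) \left(- \frac{1}{418}\right) + \frac{305}{79} = \frac{471}{418} + \frac{305}{79} = \frac{164699}{33022} \approx 4.9876$)
$K - 3718 = \frac{164699}{33022} - 3718 = - \frac{122611097}{33022}$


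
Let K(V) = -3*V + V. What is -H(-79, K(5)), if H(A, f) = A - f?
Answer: 69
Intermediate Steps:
K(V) = -2*V
-H(-79, K(5)) = -(-79 - (-2)*5) = -(-79 - 1*(-10)) = -(-79 + 10) = -1*(-69) = 69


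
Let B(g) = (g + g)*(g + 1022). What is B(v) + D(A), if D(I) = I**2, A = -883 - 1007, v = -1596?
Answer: 5404308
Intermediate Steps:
A = -1890
B(g) = 2*g*(1022 + g) (B(g) = (2*g)*(1022 + g) = 2*g*(1022 + g))
B(v) + D(A) = 2*(-1596)*(1022 - 1596) + (-1890)**2 = 2*(-1596)*(-574) + 3572100 = 1832208 + 3572100 = 5404308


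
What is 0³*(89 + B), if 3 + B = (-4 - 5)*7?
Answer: 0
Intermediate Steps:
B = -66 (B = -3 + (-4 - 5)*7 = -3 - 9*7 = -3 - 63 = -66)
0³*(89 + B) = 0³*(89 - 66) = 0*23 = 0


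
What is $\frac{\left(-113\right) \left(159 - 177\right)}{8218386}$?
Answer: $\frac{113}{456577} \approx 0.00024749$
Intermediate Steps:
$\frac{\left(-113\right) \left(159 - 177\right)}{8218386} = \left(-113\right) \left(-18\right) \frac{1}{8218386} = 2034 \cdot \frac{1}{8218386} = \frac{113}{456577}$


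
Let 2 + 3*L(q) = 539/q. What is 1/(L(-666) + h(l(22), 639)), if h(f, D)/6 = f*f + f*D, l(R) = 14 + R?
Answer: 1998/291306529 ≈ 6.8588e-6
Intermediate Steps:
L(q) = -2/3 + 539/(3*q) (L(q) = -2/3 + (539/q)/3 = -2/3 + 539/(3*q))
h(f, D) = 6*f**2 + 6*D*f (h(f, D) = 6*(f*f + f*D) = 6*(f**2 + D*f) = 6*f**2 + 6*D*f)
1/(L(-666) + h(l(22), 639)) = 1/((1/3)*(539 - 2*(-666))/(-666) + 6*(14 + 22)*(639 + (14 + 22))) = 1/((1/3)*(-1/666)*(539 + 1332) + 6*36*(639 + 36)) = 1/((1/3)*(-1/666)*1871 + 6*36*675) = 1/(-1871/1998 + 145800) = 1/(291306529/1998) = 1998/291306529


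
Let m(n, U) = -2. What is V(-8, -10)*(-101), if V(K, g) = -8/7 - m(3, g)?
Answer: -606/7 ≈ -86.571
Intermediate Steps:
V(K, g) = 6/7 (V(K, g) = -8/7 - 1*(-2) = -8*⅐ + 2 = -8/7 + 2 = 6/7)
V(-8, -10)*(-101) = (6/7)*(-101) = -606/7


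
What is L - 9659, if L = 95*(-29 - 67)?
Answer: -18779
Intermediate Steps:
L = -9120 (L = 95*(-96) = -9120)
L - 9659 = -9120 - 9659 = -18779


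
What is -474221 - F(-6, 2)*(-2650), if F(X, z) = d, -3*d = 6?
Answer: -479521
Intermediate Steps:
d = -2 (d = -1/3*6 = -2)
F(X, z) = -2
-474221 - F(-6, 2)*(-2650) = -474221 - (-2)*(-2650) = -474221 - 1*5300 = -474221 - 5300 = -479521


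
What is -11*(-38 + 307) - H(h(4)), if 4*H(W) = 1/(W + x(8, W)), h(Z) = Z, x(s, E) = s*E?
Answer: -426097/144 ≈ -2959.0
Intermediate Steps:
x(s, E) = E*s
H(W) = 1/(36*W) (H(W) = 1/(4*(W + W*8)) = 1/(4*(W + 8*W)) = 1/(4*((9*W))) = (1/(9*W))/4 = 1/(36*W))
-11*(-38 + 307) - H(h(4)) = -11*(-38 + 307) - 1/(36*4) = -11*269 - 1/(36*4) = -2959 - 1*1/144 = -2959 - 1/144 = -426097/144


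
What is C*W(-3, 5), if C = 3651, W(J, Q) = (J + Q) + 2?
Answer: 14604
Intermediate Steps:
W(J, Q) = 2 + J + Q
C*W(-3, 5) = 3651*(2 - 3 + 5) = 3651*4 = 14604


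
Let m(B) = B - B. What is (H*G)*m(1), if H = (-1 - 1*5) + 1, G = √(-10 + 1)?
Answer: 0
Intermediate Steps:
m(B) = 0
G = 3*I (G = √(-9) = 3*I ≈ 3.0*I)
H = -5 (H = (-1 - 5) + 1 = -6 + 1 = -5)
(H*G)*m(1) = -15*I*0 = 0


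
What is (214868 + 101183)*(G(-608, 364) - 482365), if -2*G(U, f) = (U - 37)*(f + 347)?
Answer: -159964472885/2 ≈ -7.9982e+10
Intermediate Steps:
G(U, f) = -(-37 + U)*(347 + f)/2 (G(U, f) = -(U - 37)*(f + 347)/2 = -(-37 + U)*(347 + f)/2)
(214868 + 101183)*(G(-608, 364) - 482365) = (214868 + 101183)*((12839/2 - 347/2*(-608) + (37/2)*364 - ½*(-608)*364) - 482365) = 316051*((12839/2 + 105488 + 6734 + 110656) - 482365) = 316051*(458595/2 - 482365) = 316051*(-506135/2) = -159964472885/2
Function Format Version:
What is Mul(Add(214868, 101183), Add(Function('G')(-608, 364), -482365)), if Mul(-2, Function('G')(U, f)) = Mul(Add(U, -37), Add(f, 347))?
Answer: Rational(-159964472885, 2) ≈ -7.9982e+10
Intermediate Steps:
Function('G')(U, f) = Mul(Rational(-1, 2), Add(-37, U), Add(347, f)) (Function('G')(U, f) = Mul(Rational(-1, 2), Mul(Add(U, -37), Add(f, 347))) = Mul(Rational(-1, 2), Mul(Add(-37, U), Add(347, f))) = Mul(Rational(-1, 2), Add(-37, U), Add(347, f)))
Mul(Add(214868, 101183), Add(Function('G')(-608, 364), -482365)) = Mul(Add(214868, 101183), Add(Add(Rational(12839, 2), Mul(Rational(-347, 2), -608), Mul(Rational(37, 2), 364), Mul(Rational(-1, 2), -608, 364)), -482365)) = Mul(316051, Add(Add(Rational(12839, 2), 105488, 6734, 110656), -482365)) = Mul(316051, Add(Rational(458595, 2), -482365)) = Mul(316051, Rational(-506135, 2)) = Rational(-159964472885, 2)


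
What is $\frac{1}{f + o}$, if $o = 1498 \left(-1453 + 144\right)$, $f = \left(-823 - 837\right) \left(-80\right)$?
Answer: $- \frac{1}{1828082} \approx -5.4702 \cdot 10^{-7}$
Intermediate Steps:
$f = 132800$ ($f = \left(-1660\right) \left(-80\right) = 132800$)
$o = -1960882$ ($o = 1498 \left(-1309\right) = -1960882$)
$\frac{1}{f + o} = \frac{1}{132800 - 1960882} = \frac{1}{-1828082} = - \frac{1}{1828082}$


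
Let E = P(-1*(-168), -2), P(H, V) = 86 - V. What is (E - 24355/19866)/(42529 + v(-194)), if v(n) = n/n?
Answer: 1723853/844900980 ≈ 0.0020403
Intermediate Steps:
v(n) = 1
E = 88 (E = 86 - 1*(-2) = 86 + 2 = 88)
(E - 24355/19866)/(42529 + v(-194)) = (88 - 24355/19866)/(42529 + 1) = (88 - 24355*1/19866)/42530 = (88 - 24355/19866)*(1/42530) = (1723853/19866)*(1/42530) = 1723853/844900980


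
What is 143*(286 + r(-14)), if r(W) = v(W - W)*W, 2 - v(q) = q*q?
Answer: 36894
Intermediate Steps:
v(q) = 2 - q² (v(q) = 2 - q*q = 2 - q²)
r(W) = 2*W (r(W) = (2 - (W - W)²)*W = (2 - 1*0²)*W = (2 - 1*0)*W = (2 + 0)*W = 2*W)
143*(286 + r(-14)) = 143*(286 + 2*(-14)) = 143*(286 - 28) = 143*258 = 36894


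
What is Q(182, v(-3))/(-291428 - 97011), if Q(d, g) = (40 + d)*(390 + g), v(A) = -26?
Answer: -80808/388439 ≈ -0.20803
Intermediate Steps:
Q(182, v(-3))/(-291428 - 97011) = (15600 + 40*(-26) + 390*182 + 182*(-26))/(-291428 - 97011) = (15600 - 1040 + 70980 - 4732)/(-388439) = 80808*(-1/388439) = -80808/388439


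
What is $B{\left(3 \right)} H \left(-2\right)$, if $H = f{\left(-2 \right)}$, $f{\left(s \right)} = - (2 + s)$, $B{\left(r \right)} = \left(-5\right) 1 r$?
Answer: $0$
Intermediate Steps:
$B{\left(r \right)} = - 5 r$
$f{\left(s \right)} = -2 - s$
$H = 0$ ($H = -2 - -2 = -2 + 2 = 0$)
$B{\left(3 \right)} H \left(-2\right) = \left(-5\right) 3 \cdot 0 \left(-2\right) = \left(-15\right) 0 \left(-2\right) = 0 \left(-2\right) = 0$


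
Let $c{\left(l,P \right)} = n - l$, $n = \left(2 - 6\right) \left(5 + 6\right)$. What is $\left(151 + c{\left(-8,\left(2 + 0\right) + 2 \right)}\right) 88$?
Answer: $10120$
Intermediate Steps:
$n = -44$ ($n = \left(-4\right) 11 = -44$)
$c{\left(l,P \right)} = -44 - l$
$\left(151 + c{\left(-8,\left(2 + 0\right) + 2 \right)}\right) 88 = \left(151 - 36\right) 88 = 115 \cdot 88 = 10120$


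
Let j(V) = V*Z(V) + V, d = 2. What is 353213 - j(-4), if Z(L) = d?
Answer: 353225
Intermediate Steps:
Z(L) = 2
j(V) = 3*V (j(V) = V*2 + V = 2*V + V = 3*V)
353213 - j(-4) = 353213 - 3*(-4) = 353213 - 1*(-12) = 353213 + 12 = 353225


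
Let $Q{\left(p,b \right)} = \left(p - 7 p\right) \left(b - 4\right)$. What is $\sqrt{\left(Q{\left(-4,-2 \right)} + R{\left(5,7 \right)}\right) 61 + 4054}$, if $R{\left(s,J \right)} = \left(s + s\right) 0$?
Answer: $i \sqrt{4730} \approx 68.775 i$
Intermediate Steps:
$R{\left(s,J \right)} = 0$ ($R{\left(s,J \right)} = 2 s 0 = 0$)
$Q{\left(p,b \right)} = - 6 p \left(-4 + b\right)$
$\sqrt{\left(Q{\left(-4,-2 \right)} + R{\left(5,7 \right)}\right) 61 + 4054} = \sqrt{\left(6 \left(-4\right) \left(4 - -2\right) + 0\right) 61 + 4054} = \sqrt{\left(6 \left(-4\right) \left(4 + 2\right) + 0\right) 61 + 4054} = \sqrt{\left(6 \left(-4\right) 6 + 0\right) 61 + 4054} = \sqrt{\left(-144 + 0\right) 61 + 4054} = \sqrt{\left(-144\right) 61 + 4054} = \sqrt{-8784 + 4054} = \sqrt{-4730} = i \sqrt{4730}$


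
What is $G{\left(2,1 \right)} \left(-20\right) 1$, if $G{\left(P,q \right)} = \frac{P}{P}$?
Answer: $-20$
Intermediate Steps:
$G{\left(P,q \right)} = 1$
$G{\left(2,1 \right)} \left(-20\right) 1 = 1 \left(-20\right) 1 = \left(-20\right) 1 = -20$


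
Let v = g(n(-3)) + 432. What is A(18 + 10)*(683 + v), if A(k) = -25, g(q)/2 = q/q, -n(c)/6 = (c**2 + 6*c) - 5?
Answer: -27925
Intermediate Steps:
n(c) = 30 - 36*c - 6*c**2 (n(c) = -6*((c**2 + 6*c) - 5) = -6*(-5 + c**2 + 6*c) = 30 - 36*c - 6*c**2)
g(q) = 2 (g(q) = 2*(q/q) = 2*1 = 2)
v = 434 (v = 2 + 432 = 434)
A(18 + 10)*(683 + v) = -25*(683 + 434) = -25*1117 = -27925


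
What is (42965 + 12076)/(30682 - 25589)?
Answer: 55041/5093 ≈ 10.807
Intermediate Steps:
(42965 + 12076)/(30682 - 25589) = 55041/5093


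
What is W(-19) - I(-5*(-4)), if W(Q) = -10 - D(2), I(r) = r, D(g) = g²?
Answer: -34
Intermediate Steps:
W(Q) = -14 (W(Q) = -10 - 1*2² = -10 - 1*4 = -10 - 4 = -14)
W(-19) - I(-5*(-4)) = -14 - (-5)*(-4) = -14 - 1*20 = -14 - 20 = -34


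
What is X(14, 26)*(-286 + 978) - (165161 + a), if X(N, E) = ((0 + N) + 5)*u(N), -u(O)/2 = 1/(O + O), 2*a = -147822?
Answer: -645324/7 ≈ -92189.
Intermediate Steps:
a = -73911 (a = (½)*(-147822) = -73911)
u(O) = -1/O (u(O) = -2/(O + O) = -2*1/(2*O) = -1/O)
X(N, E) = -(5 + N)/N (X(N, E) = ((0 + N) + 5)*(-1/N) = (N + 5)*(-1/N) = (5 + N)*(-1/N) = -(5 + N)/N)
X(14, 26)*(-286 + 978) - (165161 + a) = ((-5 - 1*14)/14)*(-286 + 978) - (165161 - 73911) = ((-5 - 14)/14)*692 - 1*91250 = ((1/14)*(-19))*692 - 91250 = -19/14*692 - 91250 = -6574/7 - 91250 = -645324/7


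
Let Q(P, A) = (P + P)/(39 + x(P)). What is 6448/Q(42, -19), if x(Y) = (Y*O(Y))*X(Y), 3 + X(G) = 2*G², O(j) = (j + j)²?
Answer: 561320344156/7 ≈ 8.0189e+10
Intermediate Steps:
O(j) = 4*j² (O(j) = (2*j)² = 4*j²)
X(G) = -3 + 2*G²
x(Y) = 4*Y³*(-3 + 2*Y²) (x(Y) = (Y*(4*Y²))*(-3 + 2*Y²) = (4*Y³)*(-3 + 2*Y²) = 4*Y³*(-3 + 2*Y²))
Q(P, A) = 2*P/(39 + P³*(-12 + 8*P²)) (Q(P, A) = (P + P)/(39 + P³*(-12 + 8*P²)) = (2*P)/(39 + P³*(-12 + 8*P²)) = 2*P/(39 + P³*(-12 + 8*P²)))
6448/Q(42, -19) = 6448/((2*42/(39 - 12*42³ + 8*42⁵))) = 6448/((2*42/(39 - 12*74088 + 8*130691232))) = 6448/((2*42/(39 - 889056 + 1045529856))) = 6448/((2*42/1044640839)) = 6448/((2*42*(1/1044640839))) = 6448/(28/348213613) = 6448*(348213613/28) = 561320344156/7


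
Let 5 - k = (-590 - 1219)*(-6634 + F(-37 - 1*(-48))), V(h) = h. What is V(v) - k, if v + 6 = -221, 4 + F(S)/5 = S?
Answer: 11937359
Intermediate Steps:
F(S) = -20 + 5*S
v = -227 (v = -6 - 221 = -227)
k = -11937586 (k = 5 - (-590 - 1219)*(-6634 + (-20 + 5*(-37 - 1*(-48)))) = 5 - (-1809)*(-6634 + (-20 + 5*(-37 + 48))) = 5 - (-1809)*(-6634 + (-20 + 5*11)) = 5 - (-1809)*(-6634 + (-20 + 55)) = 5 - (-1809)*(-6634 + 35) = 5 - (-1809)*(-6599) = 5 - 1*11937591 = 5 - 11937591 = -11937586)
V(v) - k = -227 - 1*(-11937586) = -227 + 11937586 = 11937359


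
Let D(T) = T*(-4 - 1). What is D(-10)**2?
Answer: 2500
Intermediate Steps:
D(T) = -5*T (D(T) = T*(-5) = -5*T)
D(-10)**2 = (-5*(-10))**2 = 50**2 = 2500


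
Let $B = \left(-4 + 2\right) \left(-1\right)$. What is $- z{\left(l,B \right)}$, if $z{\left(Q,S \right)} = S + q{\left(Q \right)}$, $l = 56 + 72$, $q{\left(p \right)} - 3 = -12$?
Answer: $7$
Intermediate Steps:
$q{\left(p \right)} = -9$ ($q{\left(p \right)} = 3 - 12 = -9$)
$B = 2$ ($B = \left(-2\right) \left(-1\right) = 2$)
$l = 128$
$z{\left(Q,S \right)} = -9 + S$ ($z{\left(Q,S \right)} = S - 9 = -9 + S$)
$- z{\left(l,B \right)} = - (-9 + 2) = \left(-1\right) \left(-7\right) = 7$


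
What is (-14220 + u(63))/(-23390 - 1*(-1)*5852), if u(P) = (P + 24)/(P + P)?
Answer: 597211/736596 ≈ 0.81077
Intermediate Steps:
u(P) = (24 + P)/(2*P) (u(P) = (24 + P)/((2*P)) = (24 + P)*(1/(2*P)) = (24 + P)/(2*P))
(-14220 + u(63))/(-23390 - 1*(-1)*5852) = (-14220 + (½)*(24 + 63)/63)/(-23390 - 1*(-1)*5852) = (-14220 + (½)*(1/63)*87)/(-23390 + 1*5852) = (-14220 + 29/42)/(-23390 + 5852) = -597211/42/(-17538) = -597211/42*(-1/17538) = 597211/736596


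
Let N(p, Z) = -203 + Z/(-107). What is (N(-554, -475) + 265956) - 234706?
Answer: 3322504/107 ≈ 31051.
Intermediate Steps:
N(p, Z) = -203 - Z/107 (N(p, Z) = -203 + Z*(-1/107) = -203 - Z/107)
(N(-554, -475) + 265956) - 234706 = ((-203 - 1/107*(-475)) + 265956) - 234706 = ((-203 + 475/107) + 265956) - 234706 = (-21246/107 + 265956) - 234706 = 28436046/107 - 234706 = 3322504/107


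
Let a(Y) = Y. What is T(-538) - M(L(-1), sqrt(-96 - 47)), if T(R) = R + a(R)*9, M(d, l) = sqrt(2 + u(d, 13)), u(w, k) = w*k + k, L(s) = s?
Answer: -5380 - sqrt(2) ≈ -5381.4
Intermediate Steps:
u(w, k) = k + k*w (u(w, k) = k*w + k = k + k*w)
M(d, l) = sqrt(15 + 13*d) (M(d, l) = sqrt(2 + 13*(1 + d)) = sqrt(2 + (13 + 13*d)) = sqrt(15 + 13*d))
T(R) = 10*R (T(R) = R + R*9 = R + 9*R = 10*R)
T(-538) - M(L(-1), sqrt(-96 - 47)) = 10*(-538) - sqrt(15 + 13*(-1)) = -5380 - sqrt(15 - 13) = -5380 - sqrt(2)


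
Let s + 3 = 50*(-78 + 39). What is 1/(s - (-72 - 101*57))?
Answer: 1/3876 ≈ 0.00025800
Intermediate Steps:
s = -1953 (s = -3 + 50*(-78 + 39) = -3 + 50*(-39) = -3 - 1950 = -1953)
1/(s - (-72 - 101*57)) = 1/(-1953 - (-72 - 101*57)) = 1/(-1953 - (-72 - 5757)) = 1/(-1953 - 1*(-5829)) = 1/(-1953 + 5829) = 1/3876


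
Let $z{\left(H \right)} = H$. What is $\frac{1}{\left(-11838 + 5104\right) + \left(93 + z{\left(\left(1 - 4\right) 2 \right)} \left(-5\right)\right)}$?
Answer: $- \frac{1}{6611} \approx -0.00015126$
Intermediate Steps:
$\frac{1}{\left(-11838 + 5104\right) + \left(93 + z{\left(\left(1 - 4\right) 2 \right)} \left(-5\right)\right)} = \frac{1}{\left(-11838 + 5104\right) + \left(93 + \left(1 - 4\right) 2 \left(-5\right)\right)} = \frac{1}{-6734 + \left(93 + \left(-3\right) 2 \left(-5\right)\right)} = \frac{1}{-6734 + \left(93 - -30\right)} = \frac{1}{-6734 + \left(93 + 30\right)} = \frac{1}{-6734 + 123} = \frac{1}{-6611} = - \frac{1}{6611}$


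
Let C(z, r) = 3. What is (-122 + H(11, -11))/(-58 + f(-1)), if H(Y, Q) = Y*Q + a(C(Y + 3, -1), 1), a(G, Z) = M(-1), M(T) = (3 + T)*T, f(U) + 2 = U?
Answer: 245/61 ≈ 4.0164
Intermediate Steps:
f(U) = -2 + U
M(T) = T*(3 + T)
a(G, Z) = -2 (a(G, Z) = -(3 - 1) = -1*2 = -2)
H(Y, Q) = -2 + Q*Y (H(Y, Q) = Y*Q - 2 = Q*Y - 2 = -2 + Q*Y)
(-122 + H(11, -11))/(-58 + f(-1)) = (-122 + (-2 - 11*11))/(-58 + (-2 - 1)) = (-122 + (-2 - 121))/(-58 - 3) = (-122 - 123)/(-61) = -245*(-1/61) = 245/61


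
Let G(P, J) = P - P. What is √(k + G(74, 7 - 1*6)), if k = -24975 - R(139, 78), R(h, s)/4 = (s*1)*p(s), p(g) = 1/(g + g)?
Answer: I*√24977 ≈ 158.04*I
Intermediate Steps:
p(g) = 1/(2*g)
G(P, J) = 0
R(h, s) = 2 (R(h, s) = 4*((s*1)*(1/(2*s))) = 4*(s*(1/(2*s))) = 4*(½) = 2)
k = -24977 (k = -24975 - 1*2 = -24975 - 2 = -24977)
√(k + G(74, 7 - 1*6)) = √(-24977 + 0) = √(-24977) = I*√24977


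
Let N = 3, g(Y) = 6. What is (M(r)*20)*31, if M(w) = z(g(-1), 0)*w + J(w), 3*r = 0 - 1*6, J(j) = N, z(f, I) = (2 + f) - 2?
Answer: -5580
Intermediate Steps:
z(f, I) = f
J(j) = 3
r = -2 (r = (0 - 1*6)/3 = (0 - 6)/3 = (1/3)*(-6) = -2)
M(w) = 3 + 6*w (M(w) = 6*w + 3 = 3 + 6*w)
(M(r)*20)*31 = ((3 + 6*(-2))*20)*31 = ((3 - 12)*20)*31 = -9*20*31 = -180*31 = -5580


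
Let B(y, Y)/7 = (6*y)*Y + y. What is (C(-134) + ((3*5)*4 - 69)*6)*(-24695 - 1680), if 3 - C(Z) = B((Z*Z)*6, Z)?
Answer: -15972278131875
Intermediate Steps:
B(y, Y) = 7*y + 42*Y*y (B(y, Y) = 7*((6*y)*Y + y) = 7*(6*Y*y + y) = 7*(y + 6*Y*y) = 7*y + 42*Y*y)
C(Z) = 3 - 42*Z**2*(1 + 6*Z) (C(Z) = 3 - 7*(Z*Z)*6*(1 + 6*Z) = 3 - 7*Z**2*6*(1 + 6*Z) = 3 - 7*6*Z**2*(1 + 6*Z) = 3 - 42*Z**2*(1 + 6*Z))
(C(-134) + ((3*5)*4 - 69)*6)*(-24695 - 1680) = ((3 - 252*(-134)**3 - 42*(-134)**2) + ((3*5)*4 - 69)*6)*(-24695 - 1680) = ((3 - 252*(-2406104) - 42*17956) + (15*4 - 69)*6)*(-26375) = ((3 + 606338208 - 754152) + (60 - 69)*6)*(-26375) = (605584059 - 9*6)*(-26375) = (605584059 - 54)*(-26375) = 605584005*(-26375) = -15972278131875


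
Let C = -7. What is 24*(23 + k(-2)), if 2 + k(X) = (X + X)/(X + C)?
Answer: 1544/3 ≈ 514.67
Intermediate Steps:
k(X) = -2 + 2*X/(-7 + X) (k(X) = -2 + (X + X)/(X - 7) = -2 + (2*X)/(-7 + X) = -2 + 2*X/(-7 + X))
24*(23 + k(-2)) = 24*(23 + 14/(-7 - 2)) = 24*(23 + 14/(-9)) = 24*(23 + 14*(-⅑)) = 24*(23 - 14/9) = 24*(193/9) = 1544/3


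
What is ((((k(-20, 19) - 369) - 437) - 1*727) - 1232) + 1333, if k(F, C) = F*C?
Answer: -1812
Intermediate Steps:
k(F, C) = C*F
((((k(-20, 19) - 369) - 437) - 1*727) - 1232) + 1333 = ((((19*(-20) - 369) - 437) - 1*727) - 1232) + 1333 = ((((-380 - 369) - 437) - 727) - 1232) + 1333 = (((-749 - 437) - 727) - 1232) + 1333 = ((-1186 - 727) - 1232) + 1333 = (-1913 - 1232) + 1333 = -3145 + 1333 = -1812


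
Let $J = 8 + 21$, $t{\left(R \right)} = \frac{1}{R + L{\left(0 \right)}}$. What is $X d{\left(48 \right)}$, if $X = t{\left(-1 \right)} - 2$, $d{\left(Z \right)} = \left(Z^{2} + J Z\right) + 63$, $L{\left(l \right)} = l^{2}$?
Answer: $-11277$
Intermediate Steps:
$t{\left(R \right)} = \frac{1}{R}$ ($t{\left(R \right)} = \frac{1}{R + 0^{2}} = \frac{1}{R + 0} = \frac{1}{R}$)
$J = 29$
$d{\left(Z \right)} = 63 + Z^{2} + 29 Z$ ($d{\left(Z \right)} = \left(Z^{2} + 29 Z\right) + 63 = 63 + Z^{2} + 29 Z$)
$X = -3$ ($X = \frac{1}{-1} - 2 = -1 - 2 = -3$)
$X d{\left(48 \right)} = - 3 \left(63 + 48^{2} + 29 \cdot 48\right) = - 3 \left(63 + 2304 + 1392\right) = \left(-3\right) 3759 = -11277$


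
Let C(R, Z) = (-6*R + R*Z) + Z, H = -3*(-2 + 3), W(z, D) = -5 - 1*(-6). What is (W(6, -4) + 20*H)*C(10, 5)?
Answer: 295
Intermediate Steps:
W(z, D) = 1 (W(z, D) = -5 + 6 = 1)
H = -3 (H = -3*1 = -3)
C(R, Z) = Z - 6*R + R*Z
(W(6, -4) + 20*H)*C(10, 5) = (1 + 20*(-3))*(5 - 6*10 + 10*5) = (1 - 60)*(5 - 60 + 50) = -59*(-5) = 295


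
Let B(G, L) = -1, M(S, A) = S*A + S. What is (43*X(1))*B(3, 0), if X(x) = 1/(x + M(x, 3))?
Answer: -43/5 ≈ -8.6000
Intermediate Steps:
M(S, A) = S + A*S (M(S, A) = A*S + S = S + A*S)
X(x) = 1/(5*x) (X(x) = 1/(x + x*(1 + 3)) = 1/(x + x*4) = 1/(x + 4*x) = 1/(5*x))
(43*X(1))*B(3, 0) = (43*((⅕)/1))*(-1) = (43*((⅕)*1))*(-1) = (43*(⅕))*(-1) = (43/5)*(-1) = -43/5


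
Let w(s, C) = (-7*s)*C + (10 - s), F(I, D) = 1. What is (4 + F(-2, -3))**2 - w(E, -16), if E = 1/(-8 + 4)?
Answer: 171/4 ≈ 42.750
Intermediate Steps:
E = -1/4 (E = 1/(-4) = -1/4 ≈ -0.25000)
w(s, C) = 10 - s - 7*C*s (w(s, C) = -7*C*s + (10 - s) = 10 - s - 7*C*s)
(4 + F(-2, -3))**2 - w(E, -16) = (4 + 1)**2 - (10 - 1*(-1/4) - 7*(-16)*(-1/4)) = 5**2 - (10 + 1/4 - 28) = 25 - 1*(-71/4) = 25 + 71/4 = 171/4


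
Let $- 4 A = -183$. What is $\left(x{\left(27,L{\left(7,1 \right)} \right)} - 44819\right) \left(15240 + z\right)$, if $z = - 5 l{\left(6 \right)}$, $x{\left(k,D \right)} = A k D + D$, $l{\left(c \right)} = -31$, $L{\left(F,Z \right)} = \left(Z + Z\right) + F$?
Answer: $- \frac{2074799545}{4} \approx -5.187 \cdot 10^{8}$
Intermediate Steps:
$L{\left(F,Z \right)} = F + 2 Z$ ($L{\left(F,Z \right)} = 2 Z + F = F + 2 Z$)
$A = \frac{183}{4}$ ($A = \left(- \frac{1}{4}\right) \left(-183\right) = \frac{183}{4} \approx 45.75$)
$x{\left(k,D \right)} = D + \frac{183 D k}{4}$ ($x{\left(k,D \right)} = \frac{183 k}{4} D + D = \frac{183 D k}{4} + D = D + \frac{183 D k}{4}$)
$z = 155$ ($z = \left(-5\right) \left(-31\right) = 155$)
$\left(x{\left(27,L{\left(7,1 \right)} \right)} - 44819\right) \left(15240 + z\right) = \left(\frac{\left(7 + 2 \cdot 1\right) \left(4 + 183 \cdot 27\right)}{4} - 44819\right) \left(15240 + 155\right) = \left(\frac{\left(7 + 2\right) \left(4 + 4941\right)}{4} - 44819\right) 15395 = \left(\frac{1}{4} \cdot 9 \cdot 4945 - 44819\right) 15395 = \left(\frac{44505}{4} - 44819\right) 15395 = \left(- \frac{134771}{4}\right) 15395 = - \frac{2074799545}{4}$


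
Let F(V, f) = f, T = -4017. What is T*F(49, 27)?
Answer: -108459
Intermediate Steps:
T*F(49, 27) = -4017*27 = -108459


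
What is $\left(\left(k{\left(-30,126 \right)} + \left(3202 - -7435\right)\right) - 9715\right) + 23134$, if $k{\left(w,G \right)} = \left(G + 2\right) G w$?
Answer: $-459784$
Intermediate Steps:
$k{\left(w,G \right)} = G w \left(2 + G\right)$ ($k{\left(w,G \right)} = \left(2 + G\right) G w = G w \left(2 + G\right)$)
$\left(\left(k{\left(-30,126 \right)} + \left(3202 - -7435\right)\right) - 9715\right) + 23134 = \left(\left(126 \left(-30\right) \left(2 + 126\right) + \left(3202 - -7435\right)\right) - 9715\right) + 23134 = \left(\left(126 \left(-30\right) 128 + \left(3202 + 7435\right)\right) - 9715\right) + 23134 = \left(\left(-483840 + 10637\right) - 9715\right) + 23134 = \left(-473203 - 9715\right) + 23134 = -482918 + 23134 = -459784$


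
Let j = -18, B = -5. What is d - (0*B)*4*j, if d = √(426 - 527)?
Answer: I*√101 ≈ 10.05*I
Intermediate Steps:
d = I*√101 (d = √(-101) = I*√101 ≈ 10.05*I)
d - (0*B)*4*j = I*√101 - (0*(-5))*4*(-18) = I*√101 - 0*4*(-18) = I*√101 - 0*(-18) = I*√101 - 1*0 = I*√101 + 0 = I*√101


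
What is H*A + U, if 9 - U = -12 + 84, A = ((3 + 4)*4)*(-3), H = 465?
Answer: -39123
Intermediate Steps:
A = -84 (A = (7*4)*(-3) = 28*(-3) = -84)
U = -63 (U = 9 - (-12 + 84) = 9 - 1*72 = 9 - 72 = -63)
H*A + U = 465*(-84) - 63 = -39060 - 63 = -39123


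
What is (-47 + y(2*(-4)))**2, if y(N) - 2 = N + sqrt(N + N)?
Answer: 2793 - 424*I ≈ 2793.0 - 424.0*I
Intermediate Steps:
y(N) = 2 + N + sqrt(2)*sqrt(N) (y(N) = 2 + (N + sqrt(N + N)) = 2 + (N + sqrt(2*N)) = 2 + (N + sqrt(2)*sqrt(N)) = 2 + N + sqrt(2)*sqrt(N))
(-47 + y(2*(-4)))**2 = (-47 + (2 + 2*(-4) + sqrt(2)*sqrt(2*(-4))))**2 = (-47 + (2 - 8 + sqrt(2)*sqrt(-8)))**2 = (-47 + (2 - 8 + sqrt(2)*(2*I*sqrt(2))))**2 = (-47 + (2 - 8 + 4*I))**2 = (-47 + (-6 + 4*I))**2 = (-53 + 4*I)**2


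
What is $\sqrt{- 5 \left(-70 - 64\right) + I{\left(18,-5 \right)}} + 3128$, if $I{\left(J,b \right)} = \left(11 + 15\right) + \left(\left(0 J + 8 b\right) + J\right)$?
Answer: $3128 + \sqrt{674} \approx 3154.0$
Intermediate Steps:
$I{\left(J,b \right)} = 26 + J + 8 b$ ($I{\left(J,b \right)} = 26 + \left(\left(0 + 8 b\right) + J\right) = 26 + \left(8 b + J\right) = 26 + \left(J + 8 b\right) = 26 + J + 8 b$)
$\sqrt{- 5 \left(-70 - 64\right) + I{\left(18,-5 \right)}} + 3128 = \sqrt{- 5 \left(-70 - 64\right) + \left(26 + 18 + 8 \left(-5\right)\right)} + 3128 = \sqrt{- 5 \left(-70 - 64\right) + \left(26 + 18 - 40\right)} + 3128 = \sqrt{\left(-5\right) \left(-134\right) + 4} + 3128 = \sqrt{670 + 4} + 3128 = \sqrt{674} + 3128 = 3128 + \sqrt{674}$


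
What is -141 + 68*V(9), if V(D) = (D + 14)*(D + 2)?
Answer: 17063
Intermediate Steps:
V(D) = (2 + D)*(14 + D) (V(D) = (14 + D)*(2 + D) = (2 + D)*(14 + D))
-141 + 68*V(9) = -141 + 68*(28 + 9² + 16*9) = -141 + 68*(28 + 81 + 144) = -141 + 68*253 = -141 + 17204 = 17063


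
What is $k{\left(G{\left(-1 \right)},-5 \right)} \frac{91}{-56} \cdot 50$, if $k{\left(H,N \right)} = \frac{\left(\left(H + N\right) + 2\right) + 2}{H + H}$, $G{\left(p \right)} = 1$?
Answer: $0$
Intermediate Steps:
$k{\left(H,N \right)} = \frac{4 + H + N}{2 H}$ ($k{\left(H,N \right)} = \frac{\left(2 + H + N\right) + 2}{2 H} = \left(4 + H + N\right) \frac{1}{2 H} = \frac{4 + H + N}{2 H}$)
$k{\left(G{\left(-1 \right)},-5 \right)} \frac{91}{-56} \cdot 50 = \frac{4 + 1 - 5}{2 \cdot 1} \frac{91}{-56} \cdot 50 = \frac{1}{2} \cdot 1 \cdot 0 \cdot 91 \left(- \frac{1}{56}\right) 50 = 0 \left(- \frac{13}{8}\right) 50 = 0 \cdot 50 = 0$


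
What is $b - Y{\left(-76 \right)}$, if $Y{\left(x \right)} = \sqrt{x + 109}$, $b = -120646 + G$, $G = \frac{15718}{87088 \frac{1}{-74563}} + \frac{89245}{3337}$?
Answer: $- \frac{19482191852537}{145306328} - \sqrt{33} \approx -1.3408 \cdot 10^{5}$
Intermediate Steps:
$G = - \frac{1951564604649}{145306328}$ ($G = \frac{15718}{87088 \left(- \frac{1}{74563}\right)} + 89245 \cdot \frac{1}{3337} = \frac{15718}{- \frac{87088}{74563}} + \frac{89245}{3337} = 15718 \left(- \frac{74563}{87088}\right) + \frac{89245}{3337} = - \frac{585990617}{43544} + \frac{89245}{3337} = - \frac{1951564604649}{145306328} \approx -13431.0$)
$b = - \frac{19482191852537}{145306328}$ ($b = -120646 - \frac{1951564604649}{145306328} = - \frac{19482191852537}{145306328} \approx -1.3408 \cdot 10^{5}$)
$Y{\left(x \right)} = \sqrt{109 + x}$
$b - Y{\left(-76 \right)} = - \frac{19482191852537}{145306328} - \sqrt{109 - 76} = - \frac{19482191852537}{145306328} - \sqrt{33}$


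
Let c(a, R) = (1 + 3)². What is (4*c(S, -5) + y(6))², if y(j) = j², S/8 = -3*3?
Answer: 10000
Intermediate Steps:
S = -72 (S = 8*(-3*3) = 8*(-9) = -72)
c(a, R) = 16 (c(a, R) = 4² = 16)
(4*c(S, -5) + y(6))² = (4*16 + 6²)² = (64 + 36)² = 100² = 10000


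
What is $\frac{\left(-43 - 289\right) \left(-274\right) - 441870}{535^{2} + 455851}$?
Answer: $- \frac{175451}{371038} \approx -0.47287$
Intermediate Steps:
$\frac{\left(-43 - 289\right) \left(-274\right) - 441870}{535^{2} + 455851} = \frac{\left(-332\right) \left(-274\right) - 441870}{286225 + 455851} = \frac{90968 - 441870}{742076} = \left(-350902\right) \frac{1}{742076} = - \frac{175451}{371038}$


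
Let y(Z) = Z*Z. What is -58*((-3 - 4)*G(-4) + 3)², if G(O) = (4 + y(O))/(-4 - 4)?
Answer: -48749/2 ≈ -24375.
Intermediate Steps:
y(Z) = Z²
G(O) = -½ - O²/8 (G(O) = (4 + O²)/(-4 - 4) = (4 + O²)/(-8) = (4 + O²)*(-⅛) = -½ - O²/8)
-58*((-3 - 4)*G(-4) + 3)² = -58*((-3 - 4)*(-½ - ⅛*(-4)²) + 3)² = -58*(-7*(-½ - ⅛*16) + 3)² = -58*(-7*(-½ - 2) + 3)² = -58*(-7*(-5/2) + 3)² = -58*(35/2 + 3)² = -58*(41/2)² = -58*1681/4 = -48749/2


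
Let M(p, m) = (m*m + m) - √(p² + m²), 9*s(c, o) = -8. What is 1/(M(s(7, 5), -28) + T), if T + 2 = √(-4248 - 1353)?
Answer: 9/(6786 - 4*√3973 + 9*I*√5601) ≈ 0.001363 - 0.0001405*I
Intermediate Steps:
T = -2 + I*√5601 (T = -2 + √(-4248 - 1353) = -2 + √(-5601) = -2 + I*√5601 ≈ -2.0 + 74.84*I)
s(c, o) = -8/9 (s(c, o) = (⅑)*(-8) = -8/9)
M(p, m) = m + m² - √(m² + p²) (M(p, m) = (m² + m) - √(m² + p²) = (m + m²) - √(m² + p²) = m + m² - √(m² + p²))
1/(M(s(7, 5), -28) + T) = 1/((-28 + (-28)² - √((-28)² + (-8/9)²)) + (-2 + I*√5601)) = 1/((-28 + 784 - √(784 + 64/81)) + (-2 + I*√5601)) = 1/((-28 + 784 - √(63568/81)) + (-2 + I*√5601)) = 1/((-28 + 784 - 4*√3973/9) + (-2 + I*√5601)) = 1/((756 - 4*√3973/9) + (-2 + I*√5601)) = 1/(754 - 4*√3973/9 + I*√5601)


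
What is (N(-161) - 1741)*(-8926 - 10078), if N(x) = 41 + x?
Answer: 35366444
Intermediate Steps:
(N(-161) - 1741)*(-8926 - 10078) = ((41 - 161) - 1741)*(-8926 - 10078) = (-120 - 1741)*(-19004) = -1861*(-19004) = 35366444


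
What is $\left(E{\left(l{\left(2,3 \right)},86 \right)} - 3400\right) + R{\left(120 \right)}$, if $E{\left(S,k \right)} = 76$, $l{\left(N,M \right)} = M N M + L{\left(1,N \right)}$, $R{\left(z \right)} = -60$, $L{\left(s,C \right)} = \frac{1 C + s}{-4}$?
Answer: $-3384$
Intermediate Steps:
$L{\left(s,C \right)} = - \frac{C}{4} - \frac{s}{4}$ ($L{\left(s,C \right)} = \left(C + s\right) \left(- \frac{1}{4}\right) = - \frac{C}{4} - \frac{s}{4}$)
$l{\left(N,M \right)} = - \frac{1}{4} - \frac{N}{4} + N M^{2}$ ($l{\left(N,M \right)} = M N M - \left(\frac{1}{4} + \frac{N}{4}\right) = N M^{2} - \left(\frac{1}{4} + \frac{N}{4}\right) = - \frac{1}{4} - \frac{N}{4} + N M^{2}$)
$\left(E{\left(l{\left(2,3 \right)},86 \right)} - 3400\right) + R{\left(120 \right)} = \left(76 - 3400\right) - 60 = -3324 - 60 = -3384$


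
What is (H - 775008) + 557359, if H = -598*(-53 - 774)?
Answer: 276897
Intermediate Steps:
H = 494546 (H = -598*(-827) = 494546)
(H - 775008) + 557359 = (494546 - 775008) + 557359 = -280462 + 557359 = 276897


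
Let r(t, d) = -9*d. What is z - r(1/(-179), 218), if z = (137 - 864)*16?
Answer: -9670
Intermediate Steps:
z = -11632 (z = -727*16 = -11632)
z - r(1/(-179), 218) = -11632 - (-9)*218 = -11632 - 1*(-1962) = -11632 + 1962 = -9670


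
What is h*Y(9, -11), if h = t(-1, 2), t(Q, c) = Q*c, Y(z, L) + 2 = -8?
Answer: 20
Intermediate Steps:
Y(z, L) = -10 (Y(z, L) = -2 - 8 = -10)
h = -2 (h = -1*2 = -2)
h*Y(9, -11) = -2*(-10) = 20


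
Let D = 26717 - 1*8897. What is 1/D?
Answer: 1/17820 ≈ 5.6117e-5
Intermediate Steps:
D = 17820 (D = 26717 - 8897 = 17820)
1/D = 1/17820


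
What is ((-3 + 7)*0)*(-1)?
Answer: 0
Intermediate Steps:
((-3 + 7)*0)*(-1) = (4*0)*(-1) = 0*(-1) = 0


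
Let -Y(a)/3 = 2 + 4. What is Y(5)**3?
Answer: -5832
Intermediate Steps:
Y(a) = -18 (Y(a) = -3*(2 + 4) = -3*6 = -18)
Y(5)**3 = (-18)**3 = -5832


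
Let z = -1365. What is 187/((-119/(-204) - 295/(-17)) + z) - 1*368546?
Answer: -101276847494/274801 ≈ -3.6855e+5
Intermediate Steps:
187/((-119/(-204) - 295/(-17)) + z) - 1*368546 = 187/((-119/(-204) - 295/(-17)) - 1365) - 1*368546 = 187/((-119*(-1/204) - 295*(-1/17)) - 1365) - 368546 = 187/((7/12 + 295/17) - 1365) - 368546 = 187/(3659/204 - 1365) - 368546 = 187/(-274801/204) - 368546 = -204/274801*187 - 368546 = -38148/274801 - 368546 = -101276847494/274801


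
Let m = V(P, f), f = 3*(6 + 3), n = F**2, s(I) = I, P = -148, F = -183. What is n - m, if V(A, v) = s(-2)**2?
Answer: 33485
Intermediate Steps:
n = 33489 (n = (-183)**2 = 33489)
f = 27 (f = 3*9 = 27)
V(A, v) = 4 (V(A, v) = (-2)**2 = 4)
m = 4
n - m = 33489 - 1*4 = 33489 - 4 = 33485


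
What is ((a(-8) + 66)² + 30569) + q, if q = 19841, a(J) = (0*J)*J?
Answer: 54766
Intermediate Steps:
a(J) = 0 (a(J) = 0*J = 0)
((a(-8) + 66)² + 30569) + q = ((0 + 66)² + 30569) + 19841 = (66² + 30569) + 19841 = (4356 + 30569) + 19841 = 34925 + 19841 = 54766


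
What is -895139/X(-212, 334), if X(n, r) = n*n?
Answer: -895139/44944 ≈ -19.917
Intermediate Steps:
X(n, r) = n**2
-895139/X(-212, 334) = -895139/((-212)**2) = -895139/44944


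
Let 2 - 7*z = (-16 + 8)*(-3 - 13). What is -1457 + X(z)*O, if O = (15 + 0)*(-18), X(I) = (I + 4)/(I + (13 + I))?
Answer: -37291/23 ≈ -1621.3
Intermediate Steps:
z = -18 (z = 2/7 - (-16 + 8)*(-3 - 13)/7 = 2/7 - (-8)*(-16)/7 = 2/7 - ⅐*128 = 2/7 - 128/7 = -18)
X(I) = (4 + I)/(13 + 2*I)
O = -270 (O = 15*(-18) = -270)
-1457 + X(z)*O = -1457 + ((4 - 18)/(13 + 2*(-18)))*(-270) = -1457 + (-14/(13 - 36))*(-270) = -1457 + (-14/(-23))*(-270) = -1457 - 1/23*(-14)*(-270) = -1457 + (14/23)*(-270) = -1457 - 3780/23 = -37291/23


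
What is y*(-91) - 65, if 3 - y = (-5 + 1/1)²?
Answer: 1118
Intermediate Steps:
y = -13 (y = 3 - (-5 + 1/1)² = 3 - (-5 + 1)² = 3 - 1*(-4)² = 3 - 1*16 = 3 - 16 = -13)
y*(-91) - 65 = -13*(-91) - 65 = 1183 - 65 = 1118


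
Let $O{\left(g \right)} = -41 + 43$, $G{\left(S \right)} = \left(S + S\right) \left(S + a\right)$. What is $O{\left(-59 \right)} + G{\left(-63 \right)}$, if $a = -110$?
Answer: $21800$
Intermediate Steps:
$G{\left(S \right)} = 2 S \left(-110 + S\right)$ ($G{\left(S \right)} = \left(S + S\right) \left(S - 110\right) = 2 S \left(-110 + S\right)$)
$O{\left(g \right)} = 2$
$O{\left(-59 \right)} + G{\left(-63 \right)} = 2 + 2 \left(-63\right) \left(-110 - 63\right) = 2 + 2 \left(-63\right) \left(-173\right) = 2 + 21798 = 21800$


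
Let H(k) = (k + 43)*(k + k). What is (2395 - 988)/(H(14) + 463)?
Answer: 1407/2059 ≈ 0.68334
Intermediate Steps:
H(k) = 2*k*(43 + k) (H(k) = (43 + k)*(2*k) = 2*k*(43 + k))
(2395 - 988)/(H(14) + 463) = (2395 - 988)/(2*14*(43 + 14) + 463) = 1407/(2*14*57 + 463) = 1407/(1596 + 463) = 1407/2059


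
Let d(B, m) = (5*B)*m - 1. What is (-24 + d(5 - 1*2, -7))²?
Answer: 16900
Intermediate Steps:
d(B, m) = -1 + 5*B*m (d(B, m) = 5*B*m - 1 = -1 + 5*B*m)
(-24 + d(5 - 1*2, -7))² = (-24 + (-1 + 5*(5 - 1*2)*(-7)))² = (-24 + (-1 + 5*(5 - 2)*(-7)))² = (-24 + (-1 + 5*3*(-7)))² = (-24 + (-1 - 105))² = (-24 - 106)² = (-130)² = 16900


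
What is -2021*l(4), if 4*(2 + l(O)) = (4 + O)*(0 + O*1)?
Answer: -12126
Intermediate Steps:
l(O) = -2 + O*(4 + O)/4 (l(O) = -2 + ((4 + O)*(0 + O*1))/4 = -2 + ((4 + O)*(0 + O))/4 = -2 + ((4 + O)*O)/4 = -2 + (O*(4 + O))/4 = -2 + O*(4 + O)/4)
-2021*l(4) = -2021*(-2 + 4 + (¼)*4²) = -2021*(-2 + 4 + (¼)*16) = -2021*(-2 + 4 + 4) = -2021*6 = -12126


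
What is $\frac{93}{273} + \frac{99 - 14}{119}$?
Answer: $\frac{96}{91} \approx 1.0549$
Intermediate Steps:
$\frac{93}{273} + \frac{99 - 14}{119} = 93 \cdot \frac{1}{273} + 85 \cdot \frac{1}{119} = \frac{31}{91} + \frac{5}{7} = \frac{96}{91}$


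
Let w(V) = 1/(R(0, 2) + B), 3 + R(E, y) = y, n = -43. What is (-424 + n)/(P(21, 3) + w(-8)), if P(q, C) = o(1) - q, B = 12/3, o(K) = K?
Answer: 1401/59 ≈ 23.746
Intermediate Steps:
R(E, y) = -3 + y
B = 4 (B = 12*(⅓) = 4)
w(V) = ⅓ (w(V) = 1/((-3 + 2) + 4) = 1/(-1 + 4) = 1/3 = ⅓)
P(q, C) = 1 - q
(-424 + n)/(P(21, 3) + w(-8)) = (-424 - 43)/((1 - 1*21) + ⅓) = -467/((1 - 21) + ⅓) = -467/(-20 + ⅓) = -467/(-59/3) = -467*(-3/59) = 1401/59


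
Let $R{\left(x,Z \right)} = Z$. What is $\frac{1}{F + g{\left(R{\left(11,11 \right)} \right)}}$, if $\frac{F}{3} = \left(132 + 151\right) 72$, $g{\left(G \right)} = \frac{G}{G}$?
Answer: $\frac{1}{61129} \approx 1.6359 \cdot 10^{-5}$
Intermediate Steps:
$g{\left(G \right)} = 1$
$F = 61128$ ($F = 3 \left(132 + 151\right) 72 = 3 \cdot 283 \cdot 72 = 3 \cdot 20376 = 61128$)
$\frac{1}{F + g{\left(R{\left(11,11 \right)} \right)}} = \frac{1}{61128 + 1} = \frac{1}{61129}$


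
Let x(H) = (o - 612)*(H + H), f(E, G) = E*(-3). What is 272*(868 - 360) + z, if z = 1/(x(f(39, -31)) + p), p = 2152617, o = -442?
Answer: 331519182529/2399253 ≈ 1.3818e+5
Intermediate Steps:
f(E, G) = -3*E
x(H) = -2108*H (x(H) = (-442 - 612)*(H + H) = -2108*H)
z = 1/2399253 (z = 1/(-(-6324)*39 + 2152617) = 1/(-2108*(-117) + 2152617) = 1/(246636 + 2152617) = 1/2399253 ≈ 4.1680e-7)
272*(868 - 360) + z = 272*(868 - 360) + 1/2399253 = 272*508 + 1/2399253 = 138176 + 1/2399253 = 331519182529/2399253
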